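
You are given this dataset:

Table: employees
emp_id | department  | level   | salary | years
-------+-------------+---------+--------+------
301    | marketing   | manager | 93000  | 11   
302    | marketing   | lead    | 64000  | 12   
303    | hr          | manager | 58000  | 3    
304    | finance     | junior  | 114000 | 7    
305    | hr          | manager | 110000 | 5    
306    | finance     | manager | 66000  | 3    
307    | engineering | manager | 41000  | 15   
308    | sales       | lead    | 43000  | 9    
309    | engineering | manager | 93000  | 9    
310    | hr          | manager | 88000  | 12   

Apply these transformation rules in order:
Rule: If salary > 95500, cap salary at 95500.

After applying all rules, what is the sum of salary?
737000

Step 1: 2 records have salary > 95500
Step 2: These records originally summed to 224000
Step 3: After capping: 2 × 95500 = 191000
Step 4: Unaffected records sum: 546000
Step 5: Final sum = 191000 + 546000 = 737000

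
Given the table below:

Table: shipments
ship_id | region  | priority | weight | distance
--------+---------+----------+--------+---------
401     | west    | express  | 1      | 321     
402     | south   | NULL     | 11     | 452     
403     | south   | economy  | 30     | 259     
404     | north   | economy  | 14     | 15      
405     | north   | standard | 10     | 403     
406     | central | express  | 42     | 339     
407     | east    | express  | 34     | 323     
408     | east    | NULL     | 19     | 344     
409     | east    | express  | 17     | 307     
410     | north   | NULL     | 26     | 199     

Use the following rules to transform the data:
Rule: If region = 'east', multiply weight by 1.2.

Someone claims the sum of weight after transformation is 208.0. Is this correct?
No, the correct result is 218.0.

Step 1: Calculate the correct sum after transformation
Step 2: Apply multiplier 1.2 to records where region = 'east'
Step 3: Correct result = 218.0
Step 4: Claimed result = 208.0
Step 5: 218.0 ≠ 208.0
Conclusion: The claimed result is incorrect. The correct answer is 218.0.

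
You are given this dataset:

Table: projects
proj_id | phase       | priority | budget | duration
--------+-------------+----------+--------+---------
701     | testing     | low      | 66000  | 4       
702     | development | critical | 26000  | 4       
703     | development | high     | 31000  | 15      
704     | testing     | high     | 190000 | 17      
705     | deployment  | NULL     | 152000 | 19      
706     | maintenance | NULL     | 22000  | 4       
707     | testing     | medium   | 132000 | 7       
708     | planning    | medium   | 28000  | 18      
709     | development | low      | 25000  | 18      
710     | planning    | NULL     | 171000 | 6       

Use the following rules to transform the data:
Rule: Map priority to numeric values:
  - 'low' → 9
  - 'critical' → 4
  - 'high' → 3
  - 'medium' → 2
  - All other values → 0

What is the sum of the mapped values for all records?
32

Step 1: Apply mapping to each record
Step 2: Count by status:
  'low': 2 records × 9 = 18
  'critical': 1 records × 4 = 4
  'high': 2 records × 3 = 6
  'medium': 2 records × 2 = 4
Step 3: Sum all mapped values = 32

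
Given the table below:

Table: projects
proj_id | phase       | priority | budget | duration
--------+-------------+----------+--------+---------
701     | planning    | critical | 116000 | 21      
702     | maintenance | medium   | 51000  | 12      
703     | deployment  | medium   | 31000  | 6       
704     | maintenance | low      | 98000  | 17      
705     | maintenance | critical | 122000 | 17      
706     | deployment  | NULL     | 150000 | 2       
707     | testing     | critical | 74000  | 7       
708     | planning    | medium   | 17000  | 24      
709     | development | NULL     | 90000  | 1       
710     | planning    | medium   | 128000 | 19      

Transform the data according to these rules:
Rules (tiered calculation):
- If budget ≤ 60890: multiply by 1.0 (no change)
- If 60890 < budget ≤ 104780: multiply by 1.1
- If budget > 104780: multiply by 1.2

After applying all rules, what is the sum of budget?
1006400.0

Step 1: Tier 1 (budget ≤ 60890): 3 records, sum = 99000 × 1.0 = 99000.0
Step 2: Tier 2 (60890 < budget ≤ 104780): 3 records, sum = 262000 × 1.1 = 288200.0
Step 3: Tier 3 (budget > 104780): 4 records, sum = 516000 × 1.2 = 619200.0
Step 4: Final sum = 99000.0 + 288200.0 + 619200.0 = 1006400.0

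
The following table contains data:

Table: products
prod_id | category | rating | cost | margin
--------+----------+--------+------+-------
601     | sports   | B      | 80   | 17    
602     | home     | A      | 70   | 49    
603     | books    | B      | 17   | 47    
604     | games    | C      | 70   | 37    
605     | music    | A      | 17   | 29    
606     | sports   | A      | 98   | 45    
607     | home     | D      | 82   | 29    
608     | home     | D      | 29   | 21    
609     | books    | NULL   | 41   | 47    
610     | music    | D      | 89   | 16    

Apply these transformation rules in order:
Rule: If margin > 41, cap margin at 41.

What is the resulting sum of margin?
313

Step 1: 4 records have margin > 41
Step 2: These records originally summed to 188
Step 3: After capping: 4 × 41 = 164
Step 4: Unaffected records sum: 149
Step 5: Final sum = 164 + 149 = 313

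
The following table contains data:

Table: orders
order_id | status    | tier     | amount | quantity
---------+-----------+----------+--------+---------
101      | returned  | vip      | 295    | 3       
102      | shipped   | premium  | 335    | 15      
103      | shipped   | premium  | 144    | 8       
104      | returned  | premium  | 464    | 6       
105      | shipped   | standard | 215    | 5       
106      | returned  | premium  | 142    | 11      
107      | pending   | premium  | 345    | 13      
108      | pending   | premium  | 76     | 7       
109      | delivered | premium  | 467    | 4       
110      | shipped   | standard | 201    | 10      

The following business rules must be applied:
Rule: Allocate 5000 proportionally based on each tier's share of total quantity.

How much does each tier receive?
premium: 3902.44, standard: 914.63, vip: 182.93

Step 1: Calculate total quantity = 82
Step 2: Calculate each tier's proportion:
  premium: 64/82 = 78.05% → 3902.44
  standard: 15/82 = 18.29% → 914.63
  vip: 3/82 = 3.66% → 182.93
Step 3: Verify: sum of allocations ≈ 5000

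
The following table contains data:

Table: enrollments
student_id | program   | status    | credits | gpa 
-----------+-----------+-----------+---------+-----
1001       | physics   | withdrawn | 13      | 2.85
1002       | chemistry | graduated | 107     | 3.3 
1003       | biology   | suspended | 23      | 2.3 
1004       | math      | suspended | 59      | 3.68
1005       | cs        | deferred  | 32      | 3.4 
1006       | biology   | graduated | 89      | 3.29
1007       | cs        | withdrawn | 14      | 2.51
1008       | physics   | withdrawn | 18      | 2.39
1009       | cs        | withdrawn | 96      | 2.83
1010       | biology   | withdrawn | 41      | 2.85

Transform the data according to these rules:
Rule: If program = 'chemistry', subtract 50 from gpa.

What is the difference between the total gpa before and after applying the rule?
50.0

Step 1: Original sum of gpa = 29.4
Step 2: 1 records have program = 'chemistry'
Step 3: Each affected record changes by -50
Step 4: Total change = 1 × -50 = -50
Step 5: New sum = 29.4 + -50 = -20.6
Step 6: Difference = |-20.6 - 29.4| = 50.0
        (Sum decreased by 50.0)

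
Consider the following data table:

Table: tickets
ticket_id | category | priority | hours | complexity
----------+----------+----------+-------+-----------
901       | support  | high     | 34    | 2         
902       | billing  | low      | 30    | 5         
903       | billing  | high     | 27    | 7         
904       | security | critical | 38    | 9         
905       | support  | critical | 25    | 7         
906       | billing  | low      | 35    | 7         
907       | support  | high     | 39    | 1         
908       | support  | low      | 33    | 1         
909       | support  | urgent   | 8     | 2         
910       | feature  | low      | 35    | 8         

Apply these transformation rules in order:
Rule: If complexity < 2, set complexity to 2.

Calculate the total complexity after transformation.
51

Step 1: 2 records have complexity < 2
Step 2: These records originally summed to 2
Step 3: After setting to minimum: 2 × 2 = 4
Step 4: Unaffected records sum: 47
Step 5: Final sum = 4 + 47 = 51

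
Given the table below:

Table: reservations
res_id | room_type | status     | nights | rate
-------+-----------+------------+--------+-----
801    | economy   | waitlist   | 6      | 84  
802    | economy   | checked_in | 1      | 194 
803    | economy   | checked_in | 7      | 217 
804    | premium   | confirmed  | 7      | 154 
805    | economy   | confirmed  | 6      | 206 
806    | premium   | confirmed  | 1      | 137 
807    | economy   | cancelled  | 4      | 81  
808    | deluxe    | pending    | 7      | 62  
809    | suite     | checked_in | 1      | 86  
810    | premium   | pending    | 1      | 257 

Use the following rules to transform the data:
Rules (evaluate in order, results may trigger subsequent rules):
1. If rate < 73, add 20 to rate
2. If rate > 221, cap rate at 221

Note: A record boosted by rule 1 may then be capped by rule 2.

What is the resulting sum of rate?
1462

Step 1: Apply rule 1 to records with rate < 73
  - 1 records get bonus of 20
  - Of these, 0 records then exceed 221 and get capped
Step 2: Apply rule 2 to records with rate > 221
  - 1 records (original) are capped
Step 3: Calculate final sum = 1462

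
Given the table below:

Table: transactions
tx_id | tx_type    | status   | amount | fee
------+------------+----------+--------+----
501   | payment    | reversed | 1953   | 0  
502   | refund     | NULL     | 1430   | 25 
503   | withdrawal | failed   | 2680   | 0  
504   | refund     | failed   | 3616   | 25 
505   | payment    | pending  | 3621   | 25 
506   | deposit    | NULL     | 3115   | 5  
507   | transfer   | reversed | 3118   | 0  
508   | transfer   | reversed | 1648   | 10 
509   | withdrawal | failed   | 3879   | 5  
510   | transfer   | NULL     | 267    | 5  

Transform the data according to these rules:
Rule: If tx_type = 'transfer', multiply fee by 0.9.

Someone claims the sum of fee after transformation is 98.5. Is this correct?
Yes, the result is correct.

Step 1: Calculate the correct sum after transformation
Step 2: Apply multiplier 0.9 to records where tx_type = 'transfer'
Step 3: Correct result = 98.5
Step 4: Claimed result = 98.5
Step 5: 98.5 = 98.5 ✓
Conclusion: The claimed result is correct.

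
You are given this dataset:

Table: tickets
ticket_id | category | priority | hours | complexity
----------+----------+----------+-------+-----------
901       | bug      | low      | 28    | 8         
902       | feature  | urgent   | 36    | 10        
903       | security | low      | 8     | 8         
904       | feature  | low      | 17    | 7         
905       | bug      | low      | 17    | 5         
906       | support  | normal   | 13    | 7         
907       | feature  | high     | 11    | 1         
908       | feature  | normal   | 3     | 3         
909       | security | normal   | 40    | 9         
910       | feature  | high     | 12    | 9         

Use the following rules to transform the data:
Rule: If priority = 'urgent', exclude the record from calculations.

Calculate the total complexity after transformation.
57

Step 1: Identify records where priority = 'urgent'
Step 2: The excluded records sum to 10
Step 3: Original total complexity = 67
Step 4: Remaining total = 67 - 10 = 57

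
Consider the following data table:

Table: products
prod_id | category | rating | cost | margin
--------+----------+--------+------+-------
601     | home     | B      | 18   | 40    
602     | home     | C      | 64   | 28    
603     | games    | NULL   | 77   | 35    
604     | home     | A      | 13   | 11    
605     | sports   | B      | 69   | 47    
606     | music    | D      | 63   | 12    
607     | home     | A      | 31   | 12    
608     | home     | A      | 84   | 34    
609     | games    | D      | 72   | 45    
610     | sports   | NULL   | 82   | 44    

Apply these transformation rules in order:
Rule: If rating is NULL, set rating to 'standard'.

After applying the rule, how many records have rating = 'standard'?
2

Step 1: Count records where rating IS NULL
Step 2: Found 2 records with NULL rating
Step 3: These records will have rating set to 'standard'
Step 4: Records already having rating = 'standard': 0
Step 5: Answer: 2 + 0 = 2 records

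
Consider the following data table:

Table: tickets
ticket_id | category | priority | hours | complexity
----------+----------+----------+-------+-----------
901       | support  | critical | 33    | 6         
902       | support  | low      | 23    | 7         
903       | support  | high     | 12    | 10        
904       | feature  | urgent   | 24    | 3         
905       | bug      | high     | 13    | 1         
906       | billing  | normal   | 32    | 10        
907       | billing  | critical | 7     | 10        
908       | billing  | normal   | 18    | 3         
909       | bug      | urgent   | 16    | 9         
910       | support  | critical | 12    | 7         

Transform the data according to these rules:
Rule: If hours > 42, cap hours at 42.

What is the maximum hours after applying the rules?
33

Step 1: Original maximum hours = 33
Step 2: Check cap of 42 against maximum
Step 3: No records exceed the cap (max 33 <= cap 42), so no capping applies
Step 4: Maximum after transformation = 33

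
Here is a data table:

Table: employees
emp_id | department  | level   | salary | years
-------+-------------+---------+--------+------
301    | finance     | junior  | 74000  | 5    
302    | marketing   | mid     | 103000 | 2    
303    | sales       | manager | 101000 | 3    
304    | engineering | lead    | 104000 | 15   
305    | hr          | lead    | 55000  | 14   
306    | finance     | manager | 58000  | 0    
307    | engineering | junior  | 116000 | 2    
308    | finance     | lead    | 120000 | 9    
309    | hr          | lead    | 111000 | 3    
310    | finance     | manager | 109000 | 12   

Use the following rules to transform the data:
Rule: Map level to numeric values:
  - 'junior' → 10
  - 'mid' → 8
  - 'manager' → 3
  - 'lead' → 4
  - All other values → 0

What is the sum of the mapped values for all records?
53

Step 1: Apply mapping to each record
Step 2: Count by status:
  'junior': 2 records × 10 = 20
  'mid': 1 records × 8 = 8
  'manager': 3 records × 3 = 9
  'lead': 4 records × 4 = 16
Step 3: Sum all mapped values = 53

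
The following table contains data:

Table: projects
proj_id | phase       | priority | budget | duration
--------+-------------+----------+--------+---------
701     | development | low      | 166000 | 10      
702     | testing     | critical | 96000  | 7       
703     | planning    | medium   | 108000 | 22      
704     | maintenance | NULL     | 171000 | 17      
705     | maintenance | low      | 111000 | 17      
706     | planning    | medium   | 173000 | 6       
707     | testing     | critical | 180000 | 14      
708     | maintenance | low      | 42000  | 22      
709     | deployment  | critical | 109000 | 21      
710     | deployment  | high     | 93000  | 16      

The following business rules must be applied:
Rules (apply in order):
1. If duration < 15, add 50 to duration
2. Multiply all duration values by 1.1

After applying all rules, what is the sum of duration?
387.2

Step 1: Apply Rule 1 - Add 50 to records with duration < 15
  - 4 records affected: 37 + (4 × 50) = 237
  - Unaffected records: 115
  - Sum after Rule 1: 352
Step 2: Apply Rule 2 - Multiply all by 1.1
  - 352 × 1.1 = 387.2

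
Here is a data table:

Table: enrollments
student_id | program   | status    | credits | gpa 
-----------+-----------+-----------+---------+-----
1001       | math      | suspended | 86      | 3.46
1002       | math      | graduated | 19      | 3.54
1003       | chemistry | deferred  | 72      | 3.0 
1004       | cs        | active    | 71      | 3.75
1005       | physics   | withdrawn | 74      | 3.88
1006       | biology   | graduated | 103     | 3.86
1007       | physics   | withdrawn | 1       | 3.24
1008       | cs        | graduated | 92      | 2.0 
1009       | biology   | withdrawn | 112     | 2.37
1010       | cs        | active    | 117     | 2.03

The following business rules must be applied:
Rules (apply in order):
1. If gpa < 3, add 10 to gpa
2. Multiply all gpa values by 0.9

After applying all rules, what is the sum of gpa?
55.02

Step 1: Apply Rule 1 - Add 10 to records with gpa < 3
  - 3 records affected: 6.4 + (3 × 10) = 36.4
  - Unaffected records: 24.73
  - Sum after Rule 1: 61.13
Step 2: Apply Rule 2 - Multiply all by 0.9
  - 61.13 × 0.9 = 55.02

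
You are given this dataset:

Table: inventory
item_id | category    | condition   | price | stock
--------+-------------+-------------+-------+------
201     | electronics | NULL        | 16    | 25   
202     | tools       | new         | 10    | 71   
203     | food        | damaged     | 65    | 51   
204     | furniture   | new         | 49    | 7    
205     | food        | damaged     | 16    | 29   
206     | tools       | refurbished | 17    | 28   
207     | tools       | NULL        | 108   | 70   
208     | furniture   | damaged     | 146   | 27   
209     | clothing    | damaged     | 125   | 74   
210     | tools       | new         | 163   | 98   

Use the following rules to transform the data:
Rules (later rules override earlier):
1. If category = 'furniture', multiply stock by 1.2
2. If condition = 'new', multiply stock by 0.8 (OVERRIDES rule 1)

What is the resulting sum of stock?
450.2

Step 1: Rule 2 takes priority for records with condition = 'new'
  - 3 records: 176 × 0.8 = 140.8
Step 2: Rule 1 applies to remaining records with category = 'furniture'
  - 1 records: 27 × 1.2 = 32.4
Step 3: Other records unchanged: 277
Step 4: Final sum = 140.8 + 32.4 + 277 = 450.2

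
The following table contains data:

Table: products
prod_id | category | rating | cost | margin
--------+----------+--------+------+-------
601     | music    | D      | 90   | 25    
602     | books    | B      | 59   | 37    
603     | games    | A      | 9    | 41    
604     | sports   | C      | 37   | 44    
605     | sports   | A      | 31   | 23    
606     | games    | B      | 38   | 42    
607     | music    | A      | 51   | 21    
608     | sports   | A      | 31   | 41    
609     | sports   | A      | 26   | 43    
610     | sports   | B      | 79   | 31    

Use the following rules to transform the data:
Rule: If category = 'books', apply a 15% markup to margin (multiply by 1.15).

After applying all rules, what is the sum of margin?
353.55

Step 1: Records with category = 'books' have total margin = 37
Step 2: Apply multiplier: 37 × 1.15 = 42.55
Step 3: Other records total: 311
Step 4: Final sum = 42.55 + 311 = 353.55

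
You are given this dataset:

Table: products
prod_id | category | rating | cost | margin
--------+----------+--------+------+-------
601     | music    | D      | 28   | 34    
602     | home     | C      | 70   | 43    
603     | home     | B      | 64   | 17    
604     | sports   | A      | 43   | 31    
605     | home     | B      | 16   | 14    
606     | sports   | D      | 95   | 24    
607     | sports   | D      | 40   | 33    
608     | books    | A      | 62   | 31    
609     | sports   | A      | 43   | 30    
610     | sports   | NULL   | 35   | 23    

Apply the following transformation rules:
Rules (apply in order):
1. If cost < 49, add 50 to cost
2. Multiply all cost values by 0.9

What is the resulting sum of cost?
716.4

Step 1: Apply Rule 1 - Add 50 to records with cost < 49
  - 6 records affected: 205 + (6 × 50) = 505
  - Unaffected records: 291
  - Sum after Rule 1: 796
Step 2: Apply Rule 2 - Multiply all by 0.9
  - 796 × 0.9 = 716.4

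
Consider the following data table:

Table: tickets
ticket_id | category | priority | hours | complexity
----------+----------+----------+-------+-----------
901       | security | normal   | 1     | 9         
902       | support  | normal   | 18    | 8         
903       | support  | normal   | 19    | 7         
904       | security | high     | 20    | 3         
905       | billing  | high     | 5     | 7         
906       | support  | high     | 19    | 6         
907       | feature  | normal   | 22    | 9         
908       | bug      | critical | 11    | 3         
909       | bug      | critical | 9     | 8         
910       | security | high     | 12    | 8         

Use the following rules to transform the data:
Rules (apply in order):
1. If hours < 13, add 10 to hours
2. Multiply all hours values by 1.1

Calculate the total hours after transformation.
204.6

Step 1: Apply Rule 1 - Add 10 to records with hours < 13
  - 5 records affected: 38 + (5 × 10) = 88
  - Unaffected records: 98
  - Sum after Rule 1: 186
Step 2: Apply Rule 2 - Multiply all by 1.1
  - 186 × 1.1 = 204.6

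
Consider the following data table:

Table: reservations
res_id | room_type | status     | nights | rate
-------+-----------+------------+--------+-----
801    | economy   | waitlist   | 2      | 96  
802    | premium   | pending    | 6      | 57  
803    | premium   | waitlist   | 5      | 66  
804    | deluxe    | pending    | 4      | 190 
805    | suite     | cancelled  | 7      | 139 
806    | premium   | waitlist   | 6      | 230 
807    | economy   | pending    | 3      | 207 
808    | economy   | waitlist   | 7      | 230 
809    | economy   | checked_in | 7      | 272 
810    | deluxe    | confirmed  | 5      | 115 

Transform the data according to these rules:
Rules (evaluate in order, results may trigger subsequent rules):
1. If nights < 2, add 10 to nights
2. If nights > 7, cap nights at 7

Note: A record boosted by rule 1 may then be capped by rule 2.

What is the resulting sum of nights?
52

Step 1: Apply rule 1 to records with nights < 2
  - 0 records get bonus of 10
  - Of these, 0 records then exceed 7 and get capped
Step 2: Apply rule 2 to records with nights > 7
  - 0 records (original) are capped
Step 3: Calculate final sum = 52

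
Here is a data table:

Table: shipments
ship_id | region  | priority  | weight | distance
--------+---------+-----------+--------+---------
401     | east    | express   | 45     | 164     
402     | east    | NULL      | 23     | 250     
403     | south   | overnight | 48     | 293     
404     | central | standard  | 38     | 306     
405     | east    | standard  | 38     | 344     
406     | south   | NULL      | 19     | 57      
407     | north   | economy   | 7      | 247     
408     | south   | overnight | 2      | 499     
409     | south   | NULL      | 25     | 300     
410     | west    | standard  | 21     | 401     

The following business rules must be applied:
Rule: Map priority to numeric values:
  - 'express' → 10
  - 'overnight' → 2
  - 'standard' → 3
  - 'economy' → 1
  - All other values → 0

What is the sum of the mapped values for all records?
24

Step 1: Apply mapping to each record
Step 2: Count by status:
  'express': 1 records × 10 = 10
  'overnight': 2 records × 2 = 4
  'standard': 3 records × 3 = 9
  'economy': 1 records × 1 = 1
Step 3: Sum all mapped values = 24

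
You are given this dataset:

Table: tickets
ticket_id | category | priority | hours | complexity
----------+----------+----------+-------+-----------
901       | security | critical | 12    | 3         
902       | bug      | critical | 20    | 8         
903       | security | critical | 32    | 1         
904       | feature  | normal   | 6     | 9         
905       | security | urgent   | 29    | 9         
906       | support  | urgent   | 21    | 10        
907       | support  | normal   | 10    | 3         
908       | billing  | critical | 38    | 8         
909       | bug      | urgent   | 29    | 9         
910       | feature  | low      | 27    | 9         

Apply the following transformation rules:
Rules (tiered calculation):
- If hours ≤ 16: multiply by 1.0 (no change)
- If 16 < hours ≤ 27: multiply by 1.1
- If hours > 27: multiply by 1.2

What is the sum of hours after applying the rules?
256.4

Step 1: Tier 1 (hours ≤ 16): 3 records, sum = 28 × 1.0 = 28.0
Step 2: Tier 2 (16 < hours ≤ 27): 3 records, sum = 68 × 1.1 = 74.8
Step 3: Tier 3 (hours > 27): 4 records, sum = 128 × 1.2 = 153.6
Step 4: Final sum = 28.0 + 74.8 + 153.6 = 256.4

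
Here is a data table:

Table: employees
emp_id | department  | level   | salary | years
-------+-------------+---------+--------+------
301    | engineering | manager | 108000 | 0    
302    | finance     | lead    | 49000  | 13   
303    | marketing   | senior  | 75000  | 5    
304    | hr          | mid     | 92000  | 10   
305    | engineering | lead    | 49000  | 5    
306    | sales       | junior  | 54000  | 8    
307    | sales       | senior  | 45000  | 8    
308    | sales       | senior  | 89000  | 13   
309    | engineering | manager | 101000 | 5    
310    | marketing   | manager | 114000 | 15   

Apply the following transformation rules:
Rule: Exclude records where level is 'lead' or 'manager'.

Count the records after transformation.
5

Step 1: Count records to exclude
  - 2 (lead) + 3 (manager) = 5 records
Step 2: Total records: 10
Step 3: Remaining = 10 - 5 = 5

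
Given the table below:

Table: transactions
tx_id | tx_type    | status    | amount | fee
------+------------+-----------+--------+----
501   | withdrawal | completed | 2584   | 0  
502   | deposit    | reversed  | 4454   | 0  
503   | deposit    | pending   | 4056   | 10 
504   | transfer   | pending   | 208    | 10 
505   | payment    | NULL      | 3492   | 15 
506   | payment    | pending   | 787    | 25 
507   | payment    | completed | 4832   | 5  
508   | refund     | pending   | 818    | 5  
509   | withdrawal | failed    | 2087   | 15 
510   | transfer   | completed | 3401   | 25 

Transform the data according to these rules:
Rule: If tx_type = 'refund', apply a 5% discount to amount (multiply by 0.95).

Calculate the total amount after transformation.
26678.1

Step 1: Records with tx_type = 'refund' have total amount = 818
Step 2: Apply multiplier: 818 × 0.95 = 777.1
Step 3: Other records total: 25901
Step 4: Final sum = 777.1 + 25901 = 26678.1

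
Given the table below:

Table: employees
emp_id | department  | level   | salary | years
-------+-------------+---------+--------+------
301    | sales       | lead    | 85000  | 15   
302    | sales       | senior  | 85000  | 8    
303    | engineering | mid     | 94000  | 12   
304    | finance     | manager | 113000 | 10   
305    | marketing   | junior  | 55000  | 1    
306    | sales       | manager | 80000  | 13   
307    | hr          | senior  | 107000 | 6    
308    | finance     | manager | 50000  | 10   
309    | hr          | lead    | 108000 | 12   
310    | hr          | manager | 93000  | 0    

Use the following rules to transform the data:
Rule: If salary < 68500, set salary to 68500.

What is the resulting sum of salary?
902000

Step 1: 2 records have salary < 68500
Step 2: These records originally summed to 105000
Step 3: After setting to minimum: 2 × 68500 = 137000
Step 4: Unaffected records sum: 765000
Step 5: Final sum = 137000 + 765000 = 902000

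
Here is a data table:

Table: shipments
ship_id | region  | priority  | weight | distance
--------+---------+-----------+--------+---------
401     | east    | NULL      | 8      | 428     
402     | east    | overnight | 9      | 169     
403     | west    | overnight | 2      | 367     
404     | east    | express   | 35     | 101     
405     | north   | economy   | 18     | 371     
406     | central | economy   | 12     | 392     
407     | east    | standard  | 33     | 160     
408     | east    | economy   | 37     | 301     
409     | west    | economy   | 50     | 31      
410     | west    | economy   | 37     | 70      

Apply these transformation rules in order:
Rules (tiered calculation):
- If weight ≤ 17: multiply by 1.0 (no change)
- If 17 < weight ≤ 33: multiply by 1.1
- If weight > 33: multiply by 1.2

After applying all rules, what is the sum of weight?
277.9

Step 1: Tier 1 (weight ≤ 17): 4 records, sum = 31 × 1.0 = 31.0
Step 2: Tier 2 (17 < weight ≤ 33): 2 records, sum = 51 × 1.1 = 56.1
Step 3: Tier 3 (weight > 33): 4 records, sum = 159 × 1.2 = 190.8
Step 4: Final sum = 31.0 + 56.1 + 190.8 = 277.9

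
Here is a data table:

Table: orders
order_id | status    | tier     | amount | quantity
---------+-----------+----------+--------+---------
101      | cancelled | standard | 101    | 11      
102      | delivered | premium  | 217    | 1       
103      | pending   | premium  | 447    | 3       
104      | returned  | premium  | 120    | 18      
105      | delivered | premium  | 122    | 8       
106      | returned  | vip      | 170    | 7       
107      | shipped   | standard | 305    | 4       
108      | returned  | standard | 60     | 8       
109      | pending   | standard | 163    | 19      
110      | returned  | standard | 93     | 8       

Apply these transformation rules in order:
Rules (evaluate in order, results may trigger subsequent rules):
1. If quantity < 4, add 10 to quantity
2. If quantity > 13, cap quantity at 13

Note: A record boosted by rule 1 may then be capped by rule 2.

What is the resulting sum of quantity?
96

Step 1: Apply rule 1 to records with quantity < 4
  - 2 records get bonus of 10
  - Of these, 0 records then exceed 13 and get capped
Step 2: Apply rule 2 to records with quantity > 13
  - 2 records (original) are capped
Step 3: Calculate final sum = 96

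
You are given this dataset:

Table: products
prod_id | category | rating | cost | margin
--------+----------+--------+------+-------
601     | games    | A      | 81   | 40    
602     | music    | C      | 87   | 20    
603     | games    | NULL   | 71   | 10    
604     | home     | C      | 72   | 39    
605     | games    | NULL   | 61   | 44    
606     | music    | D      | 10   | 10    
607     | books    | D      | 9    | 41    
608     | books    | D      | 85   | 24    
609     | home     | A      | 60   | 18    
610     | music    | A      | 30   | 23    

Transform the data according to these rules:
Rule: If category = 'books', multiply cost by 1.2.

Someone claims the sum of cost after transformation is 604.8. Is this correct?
No, the correct result is 584.8.

Step 1: Calculate the correct sum after transformation
Step 2: Apply multiplier 1.2 to records where category = 'books'
Step 3: Correct result = 584.8
Step 4: Claimed result = 604.8
Step 5: 584.8 ≠ 604.8
Conclusion: The claimed result is incorrect. The correct answer is 584.8.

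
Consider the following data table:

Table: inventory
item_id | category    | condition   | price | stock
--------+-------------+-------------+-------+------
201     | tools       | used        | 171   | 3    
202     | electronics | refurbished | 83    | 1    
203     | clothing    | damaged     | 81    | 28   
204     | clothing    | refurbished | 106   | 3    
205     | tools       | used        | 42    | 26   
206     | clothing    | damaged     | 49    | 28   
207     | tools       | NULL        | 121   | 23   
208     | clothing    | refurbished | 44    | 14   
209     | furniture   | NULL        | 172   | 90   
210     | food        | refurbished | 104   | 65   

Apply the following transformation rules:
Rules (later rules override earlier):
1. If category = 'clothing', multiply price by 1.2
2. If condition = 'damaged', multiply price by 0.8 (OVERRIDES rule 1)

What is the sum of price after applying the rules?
977.0

Step 1: Rule 2 takes priority for records with condition = 'damaged'
  - 2 records: 130 × 0.8 = 104.0
Step 2: Rule 1 applies to remaining records with category = 'clothing'
  - 2 records: 150 × 1.2 = 180.0
Step 3: Other records unchanged: 693
Step 4: Final sum = 104.0 + 180.0 + 693 = 977.0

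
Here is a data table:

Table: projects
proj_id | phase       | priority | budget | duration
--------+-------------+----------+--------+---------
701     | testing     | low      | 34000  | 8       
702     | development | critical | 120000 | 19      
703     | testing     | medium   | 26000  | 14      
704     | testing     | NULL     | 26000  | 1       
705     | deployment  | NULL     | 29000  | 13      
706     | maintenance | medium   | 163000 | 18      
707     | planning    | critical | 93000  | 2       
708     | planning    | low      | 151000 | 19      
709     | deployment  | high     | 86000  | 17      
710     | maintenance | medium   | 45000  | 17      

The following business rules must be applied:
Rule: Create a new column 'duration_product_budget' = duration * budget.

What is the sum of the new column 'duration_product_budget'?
11535000

Step 1: For each record, compute duration * budget
Example calculations:
  8 * 34000 = 272000
  19 * 120000 = 2280000
  14 * 26000 = 364000
  ...
Step 2: Sum all derived values
Step 3: Total = 11535000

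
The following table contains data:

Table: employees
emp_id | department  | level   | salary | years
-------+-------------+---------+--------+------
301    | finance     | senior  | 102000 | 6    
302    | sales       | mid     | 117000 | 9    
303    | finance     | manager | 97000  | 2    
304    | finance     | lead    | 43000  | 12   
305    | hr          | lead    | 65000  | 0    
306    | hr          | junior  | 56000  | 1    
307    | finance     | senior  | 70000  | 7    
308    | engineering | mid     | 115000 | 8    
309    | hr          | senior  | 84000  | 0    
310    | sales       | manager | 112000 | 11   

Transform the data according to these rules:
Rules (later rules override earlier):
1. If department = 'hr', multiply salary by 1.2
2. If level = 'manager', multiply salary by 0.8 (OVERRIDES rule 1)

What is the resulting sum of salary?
860200.0

Step 1: Rule 2 takes priority for records with level = 'manager'
  - 2 records: 209000 × 0.8 = 167200.0
Step 2: Rule 1 applies to remaining records with department = 'hr'
  - 3 records: 205000 × 1.2 = 246000.0
Step 3: Other records unchanged: 447000
Step 4: Final sum = 167200.0 + 246000.0 + 447000 = 860200.0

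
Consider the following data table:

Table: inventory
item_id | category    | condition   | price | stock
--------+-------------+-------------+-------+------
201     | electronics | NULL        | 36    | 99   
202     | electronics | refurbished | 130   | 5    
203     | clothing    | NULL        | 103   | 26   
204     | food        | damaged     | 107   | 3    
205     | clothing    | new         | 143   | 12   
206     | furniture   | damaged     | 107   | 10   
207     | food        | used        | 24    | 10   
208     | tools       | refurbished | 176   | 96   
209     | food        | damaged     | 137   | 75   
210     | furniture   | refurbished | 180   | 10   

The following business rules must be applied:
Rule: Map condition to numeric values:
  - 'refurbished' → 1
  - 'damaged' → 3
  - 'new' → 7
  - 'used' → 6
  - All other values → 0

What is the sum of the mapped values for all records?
25

Step 1: Apply mapping to each record
Step 2: Count by status:
  'refurbished': 3 records × 1 = 3
  'damaged': 3 records × 3 = 9
  'new': 1 records × 7 = 7
  'used': 1 records × 6 = 6
Step 3: Sum all mapped values = 25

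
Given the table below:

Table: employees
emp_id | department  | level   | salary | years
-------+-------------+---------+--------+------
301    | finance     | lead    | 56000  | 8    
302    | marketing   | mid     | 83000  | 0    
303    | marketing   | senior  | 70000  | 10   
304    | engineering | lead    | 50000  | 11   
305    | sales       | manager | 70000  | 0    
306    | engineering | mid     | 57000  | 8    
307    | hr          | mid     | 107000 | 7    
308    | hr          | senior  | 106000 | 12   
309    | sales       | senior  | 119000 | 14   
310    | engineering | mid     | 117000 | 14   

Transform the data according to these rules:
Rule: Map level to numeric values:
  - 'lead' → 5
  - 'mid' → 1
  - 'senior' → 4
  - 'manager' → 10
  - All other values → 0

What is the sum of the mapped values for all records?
36

Step 1: Apply mapping to each record
Step 2: Count by status:
  'lead': 2 records × 5 = 10
  'mid': 4 records × 1 = 4
  'senior': 3 records × 4 = 12
  'manager': 1 records × 10 = 10
Step 3: Sum all mapped values = 36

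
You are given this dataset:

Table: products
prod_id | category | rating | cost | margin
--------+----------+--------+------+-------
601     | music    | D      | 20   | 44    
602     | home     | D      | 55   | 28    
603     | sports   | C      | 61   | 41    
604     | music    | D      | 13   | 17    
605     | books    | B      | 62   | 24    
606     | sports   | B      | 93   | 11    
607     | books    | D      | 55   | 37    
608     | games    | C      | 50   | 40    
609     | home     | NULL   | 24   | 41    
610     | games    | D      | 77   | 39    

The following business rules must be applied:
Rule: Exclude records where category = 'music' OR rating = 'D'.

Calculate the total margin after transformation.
157

Step 1: Find records where category = 'music' OR rating = 'D'
Step 2: 5 records match, summing to 165
Step 3: Original sum: 322
Step 4: Remaining sum = 322 - 165 = 157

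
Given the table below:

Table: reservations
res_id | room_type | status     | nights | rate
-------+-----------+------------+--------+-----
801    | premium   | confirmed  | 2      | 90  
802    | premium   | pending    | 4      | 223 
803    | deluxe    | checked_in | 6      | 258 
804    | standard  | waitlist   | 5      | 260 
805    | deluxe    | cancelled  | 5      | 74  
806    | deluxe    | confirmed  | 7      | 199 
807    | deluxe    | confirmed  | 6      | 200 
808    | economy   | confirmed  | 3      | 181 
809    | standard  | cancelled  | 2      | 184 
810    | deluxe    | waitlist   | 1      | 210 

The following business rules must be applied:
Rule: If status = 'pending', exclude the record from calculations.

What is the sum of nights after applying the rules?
37

Step 1: Identify records where status = 'pending'
Step 2: The excluded records sum to 4
Step 3: Original total nights = 41
Step 4: Remaining total = 41 - 4 = 37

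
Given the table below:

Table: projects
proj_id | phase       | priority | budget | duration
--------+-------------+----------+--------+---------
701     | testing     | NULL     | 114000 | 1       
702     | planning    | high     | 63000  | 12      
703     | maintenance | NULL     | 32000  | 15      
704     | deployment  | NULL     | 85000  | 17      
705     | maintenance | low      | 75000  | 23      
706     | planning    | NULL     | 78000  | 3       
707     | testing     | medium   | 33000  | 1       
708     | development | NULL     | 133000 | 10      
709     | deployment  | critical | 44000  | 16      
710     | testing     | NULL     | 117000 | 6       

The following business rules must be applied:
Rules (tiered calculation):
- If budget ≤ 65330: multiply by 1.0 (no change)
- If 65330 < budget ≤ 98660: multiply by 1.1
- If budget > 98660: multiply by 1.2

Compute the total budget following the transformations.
870600.0

Step 1: Tier 1 (budget ≤ 65330): 4 records, sum = 172000 × 1.0 = 172000.0
Step 2: Tier 2 (65330 < budget ≤ 98660): 3 records, sum = 238000 × 1.1 = 261800.0
Step 3: Tier 3 (budget > 98660): 3 records, sum = 364000 × 1.2 = 436800.0
Step 4: Final sum = 172000.0 + 261800.0 + 436800.0 = 870600.0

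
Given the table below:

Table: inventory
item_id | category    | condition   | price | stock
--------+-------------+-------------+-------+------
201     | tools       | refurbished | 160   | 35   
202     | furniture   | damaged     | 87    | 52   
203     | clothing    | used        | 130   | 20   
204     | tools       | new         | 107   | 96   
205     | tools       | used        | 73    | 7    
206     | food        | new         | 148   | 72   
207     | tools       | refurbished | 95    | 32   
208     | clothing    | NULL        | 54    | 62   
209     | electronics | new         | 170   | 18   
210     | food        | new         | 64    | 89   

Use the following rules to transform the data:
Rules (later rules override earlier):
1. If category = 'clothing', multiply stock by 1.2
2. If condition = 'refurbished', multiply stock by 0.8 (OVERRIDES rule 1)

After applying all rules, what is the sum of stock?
486.0

Step 1: Rule 2 takes priority for records with condition = 'refurbished'
  - 2 records: 67 × 0.8 = 53.6
Step 2: Rule 1 applies to remaining records with category = 'clothing'
  - 2 records: 82 × 1.2 = 98.4
Step 3: Other records unchanged: 334
Step 4: Final sum = 53.6 + 98.4 + 334 = 486.0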